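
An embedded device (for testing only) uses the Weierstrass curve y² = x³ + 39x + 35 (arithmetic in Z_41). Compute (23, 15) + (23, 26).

The two points share x = 23 and their y-coordinates satisfy 15 + 26 ≡ 0 (mod 41), so they are inverses. Their sum is 𝒪.

O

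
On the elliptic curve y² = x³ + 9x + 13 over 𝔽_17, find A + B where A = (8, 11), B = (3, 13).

(8, 11) + (3, 13). λ = (13 - 11)/(3 - 8) ≡ 2/12 mod 17. 12⁻¹ ≡ 10 (mod 17), so λ ≡ 3.
  x = λ² - 8 - 3 = 9 - 11 ≡ 15; y = λ·(8 - 15) - 11 ≡ 2. → (15, 2)

(15, 2)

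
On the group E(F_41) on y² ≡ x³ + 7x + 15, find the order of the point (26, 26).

2P: tangent at (26, 26): λ = (3·26² + 7)/(2·26) ≡ 26/11. 11⁻¹ ≡ 15 (mod 41), so λ ≡ 26·15 ≡ 21.
  x = λ² - 26 - 26 = 441 - 52 ≡ 20; y = λ·(26 - 20) - 26 ≡ 18. → (20, 18)
3P: (20, 18) + (26, 26). λ = (26 - 18)/(26 - 20) ≡ 8/6 mod 41. 6⁻¹ ≡ 7 (mod 41) since 6·7 = 42 ≡ 1, so λ ≡ 15.
  x = λ² - 20 - 26 = 225 - 46 ≡ 15; y = λ·(20 - 15) - 18 ≡ 16. → (15, 16)
4P: (15, 16) + (26, 26). λ = (26 - 16)/(26 - 15) ≡ 10/11 mod 41. 11⁻¹ ≡ 15 (mod 41) since 11·15 = 165 ≡ 1, so λ ≡ 27.
  x = λ² - 15 - 26 = 729 - 41 ≡ 32; y = λ·(15 - 32) - 16 ≡ 17. → (32, 17)
5P: (32, 17) + (26, 26). λ = (26 - 17)/(26 - 32) ≡ 9/35 mod 41. 35⁻¹ ≡ 34 (mod 41), so λ ≡ 19.
  x = λ² - 32 - 26 = 361 - 58 ≡ 16; y = λ·(32 - 16) - 17 ≡ 0. → (16, 0)
6P: (16, 0) + (26, 26). λ = (26 - 0)/(26 - 16) ≡ 26/10 mod 41. 10⁻¹ ≡ 37 (mod 41) since 10·37 = 370 ≡ 1, so λ ≡ 19.
  x = λ² - 16 - 26 = 361 - 42 ≡ 32; y = λ·(16 - 32) - 0 ≡ 24. → (32, 24)
7P: (32, 24) + (26, 26). λ = (26 - 24)/(26 - 32) ≡ 2/35 mod 41. 35⁻¹ ≡ 34 (mod 41), so λ ≡ 27.
  x = λ² - 32 - 26 = 729 - 58 ≡ 15; y = λ·(32 - 15) - 24 ≡ 25. → (15, 25)
8P: (15, 25) + (26, 26). λ = (26 - 25)/(26 - 15) ≡ 1/11 mod 41. 11⁻¹ ≡ 15 (mod 41), so λ ≡ 15.
  x = λ² - 15 - 26 = 225 - 41 ≡ 20; y = λ·(15 - 20) - 25 ≡ 23. → (20, 23)
9P: (20, 23) + (26, 26). λ = (26 - 23)/(26 - 20) ≡ 3/6 mod 41. 6⁻¹ ≡ 7 (mod 41), so λ ≡ 21.
  x = λ² - 20 - 26 = 441 - 46 ≡ 26; y = λ·(20 - 26) - 23 ≡ 15. → (26, 15)
10P: (26, 15) + (26, 26): same x and y₁ ≡ -y₂, so the sum is 𝒪.
10P = 𝒪, so the order is 10.

10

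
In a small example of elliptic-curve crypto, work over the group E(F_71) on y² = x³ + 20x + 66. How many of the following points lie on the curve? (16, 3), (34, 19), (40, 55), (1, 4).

(16, 3): 3² ≡ 9, rhs ≡ 9 → on.
(34, 19): 19² ≡ 6, rhs ≡ 6 → on.
(40, 55): 55² ≡ 43, rhs ≡ 43 → on.
(1, 4): 4² ≡ 16, rhs ≡ 16 → on.

4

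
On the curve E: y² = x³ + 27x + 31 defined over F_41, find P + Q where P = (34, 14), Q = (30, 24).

(34, 14) + (30, 24). λ = (24 - 14)/(30 - 34) ≡ 10/37 mod 41. 37⁻¹ ≡ 10 (mod 41) since 37·10 = 370 ≡ 1, so λ ≡ 18.
  x = λ² - 34 - 30 = 324 - 64 ≡ 14; y = λ·(34 - 14) - 14 ≡ 18. → (14, 18)

(14, 18)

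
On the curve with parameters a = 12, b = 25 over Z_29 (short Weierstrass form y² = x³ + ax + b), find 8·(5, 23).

Write Q = (5, 23).
Repeated addition: build up to 8Q.
2Q: tangent at (5, 23): λ = (3·5² + 12)/(2·23) ≡ 0/17. 17⁻¹ ≡ 12 (mod 29) since 17·12 = 204 ≡ 1, so λ ≡ 0·12 ≡ 0.
  x = λ² - 5 - 5 = 0 - 10 ≡ 19; y = λ·(5 - 19) - 23 ≡ 6. → (19, 6)
3Q: (19, 6) + (5, 23). λ = (23 - 6)/(5 - 19) ≡ 17/15 mod 29. 15⁻¹ ≡ 2 (mod 29), so λ ≡ 5.
  x = λ² - 19 - 5 = 25 - 24 ≡ 1; y = λ·(19 - 1) - 6 ≡ 26. → (1, 26)
4Q: (1, 26) + (5, 23). λ = (23 - 26)/(5 - 1) ≡ 26/4 mod 29. 4⁻¹ ≡ 22 (mod 29) since 4·22 = 88 ≡ 1, so λ ≡ 21.
  x = λ² - 1 - 5 = 441 - 6 ≡ 0; y = λ·(1 - 0) - 26 ≡ 24. → (0, 24)
5Q: (0, 24) + (5, 23). λ = (23 - 24)/(5 - 0) ≡ 28/5 mod 29. 5⁻¹ ≡ 6 (mod 29), so λ ≡ 23.
  x = λ² - 0 - 5 = 529 - 5 ≡ 2; y = λ·(0 - 2) - 24 ≡ 17. → (2, 17)
6Q: (2, 17) + (5, 23). λ = (23 - 17)/(5 - 2) ≡ 6/3 mod 29. 3⁻¹ ≡ 10 (mod 29), so λ ≡ 2.
  x = λ² - 2 - 5 = 4 - 7 ≡ 26; y = λ·(2 - 26) - 17 ≡ 22. → (26, 22)
7Q: (26, 22) + (5, 23). λ = (23 - 22)/(5 - 26) ≡ 1/8 mod 29. 8⁻¹ ≡ 11 (mod 29) since 8·11 = 88 ≡ 1, so λ ≡ 11.
  x = λ² - 26 - 5 = 121 - 31 ≡ 3; y = λ·(26 - 3) - 22 ≡ 28. → (3, 28)
8Q: (3, 28) + (5, 23). λ = (23 - 28)/(5 - 3) ≡ 24/2 mod 29. 2⁻¹ ≡ 15 (mod 29) since 2·15 = 30 ≡ 1, so λ ≡ 12.
  x = λ² - 3 - 5 = 144 - 8 ≡ 20; y = λ·(3 - 20) - 28 ≡ 0. → (20, 0)

(20, 0)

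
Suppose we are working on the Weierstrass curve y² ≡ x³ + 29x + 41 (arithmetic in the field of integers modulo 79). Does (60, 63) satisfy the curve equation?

no

y² = 63² ≡ 19; x³ + 29x + 41 = 217781 ≡ 57 (mod 79). 19 ≠ 57.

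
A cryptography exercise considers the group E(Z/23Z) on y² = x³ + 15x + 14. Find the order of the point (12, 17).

2P: tangent at (12, 17): λ = (3·12² + 15)/(2·17) ≡ 10/11. 11⁻¹ ≡ 21 (mod 23) since 11·21 = 231 ≡ 1, so λ ≡ 10·21 ≡ 3.
  x = λ² - 12 - 12 = 9 - 24 ≡ 8; y = λ·(12 - 8) - 17 ≡ 18. → (8, 18)
3P: (8, 18) + (12, 17). λ = (17 - 18)/(12 - 8) ≡ 22/4 mod 23. 4⁻¹ ≡ 6 (mod 23) since 4·6 = 24 ≡ 1, so λ ≡ 17.
  x = λ² - 8 - 12 = 289 - 20 ≡ 16; y = λ·(8 - 16) - 18 ≡ 7. → (16, 7)
4P: (16, 7) + (12, 17). λ = (17 - 7)/(12 - 16) ≡ 10/19 mod 23. 19⁻¹ ≡ 17 (mod 23) since 19·17 = 323 ≡ 1, so λ ≡ 9.
  x = λ² - 16 - 12 = 81 - 28 ≡ 7; y = λ·(16 - 7) - 7 ≡ 5. → (7, 5)
5P: (7, 5) + (12, 17). λ = (17 - 5)/(12 - 7) ≡ 12/5 mod 23. 5⁻¹ ≡ 14 (mod 23) since 5·14 = 70 ≡ 1, so λ ≡ 7.
  x = λ² - 7 - 12 = 49 - 19 ≡ 7; y = λ·(7 - 7) - 5 ≡ 18. → (7, 18)
6P: (7, 18) + (12, 17). λ = (17 - 18)/(12 - 7) ≡ 22/5 mod 23. 5⁻¹ ≡ 14 (mod 23) since 5·14 = 70 ≡ 1, so λ ≡ 9.
  x = λ² - 7 - 12 = 81 - 19 ≡ 16; y = λ·(7 - 16) - 18 ≡ 16. → (16, 16)
7P: (16, 16) + (12, 17). λ = (17 - 16)/(12 - 16) ≡ 1/19 mod 23. 19⁻¹ ≡ 17 (mod 23) since 19·17 = 323 ≡ 1, so λ ≡ 17.
  x = λ² - 16 - 12 = 289 - 28 ≡ 8; y = λ·(16 - 8) - 16 ≡ 5. → (8, 5)
8P: (8, 5) + (12, 17). λ = (17 - 5)/(12 - 8) ≡ 12/4 mod 23. 4⁻¹ ≡ 6 (mod 23) since 4·6 = 24 ≡ 1, so λ ≡ 3.
  x = λ² - 8 - 12 = 9 - 20 ≡ 12; y = λ·(8 - 12) - 5 ≡ 6. → (12, 6)
9P: (12, 6) + (12, 17): same x and y₁ ≡ -y₂, so the sum is O.
9P = O, so the order is 9.

9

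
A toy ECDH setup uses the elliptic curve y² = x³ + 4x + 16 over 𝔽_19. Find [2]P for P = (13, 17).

(17, 0)

tangent at (13, 17): λ = (3·13² + 4)/(2·17) ≡ 17/15. 15⁻¹ ≡ 14 (mod 19), so λ ≡ 17·14 ≡ 10.
  x = λ² - 13 - 13 = 100 - 26 ≡ 17; y = λ·(13 - 17) - 17 ≡ 0. → (17, 0)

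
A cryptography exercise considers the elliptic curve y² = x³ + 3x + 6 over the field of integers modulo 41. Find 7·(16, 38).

(16, 3)

Write P = (16, 38).
Double-and-add on 7 = (111)₂. Start with P = (16, 38) for the leading 1-bit.
double: tangent at (16, 38): λ = (3·16² + 3)/(2·38) ≡ 33/35. 35⁻¹ ≡ 34 (mod 41) since 35·34 = 1190 ≡ 1, so λ ≡ 33·34 ≡ 15.
  x = λ² - 16 - 16 = 225 - 32 ≡ 29; y = λ·(16 - 29) - 38 ≡ 13. → (29, 13)
add P: (29, 13) + (16, 38). λ = (38 - 13)/(16 - 29) ≡ 25/28 mod 41. 28⁻¹ ≡ 22 (mod 41), so λ ≡ 17.
  x = λ² - 29 - 16 = 289 - 45 ≡ 39; y = λ·(29 - 39) - 13 ≡ 22. → (39, 22)
double: tangent at (39, 22): λ = (3·39² + 3)/(2·22) ≡ 15/3. 3⁻¹ ≡ 14 (mod 41), so λ ≡ 15·14 ≡ 5.
  x = λ² - 39 - 39 = 25 - 78 ≡ 29; y = λ·(39 - 29) - 22 ≡ 28. → (29, 28)
add P: (29, 28) + (16, 38). λ = (38 - 28)/(16 - 29) ≡ 10/28 mod 41. 28⁻¹ ≡ 22 (mod 41), so λ ≡ 15.
  x = λ² - 29 - 16 = 225 - 45 ≡ 16; y = λ·(29 - 16) - 28 ≡ 3. → (16, 3)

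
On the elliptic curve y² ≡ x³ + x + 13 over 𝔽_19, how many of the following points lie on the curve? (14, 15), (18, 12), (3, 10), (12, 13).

(14, 15): 15² ≡ 16, rhs ≡ 16 → on.
(18, 12): 12² ≡ 11, rhs ≡ 11 → on.
(3, 10): 10² ≡ 5, rhs ≡ 5 → on.
(12, 13): 13² ≡ 17, rhs ≡ 5 → off.

3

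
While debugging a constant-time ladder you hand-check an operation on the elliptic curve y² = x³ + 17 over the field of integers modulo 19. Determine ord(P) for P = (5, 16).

9

2P: tangent at (5, 16): λ = (3·5² + 0)/(2·16) ≡ 18/13. 13⁻¹ ≡ 3 (mod 19), so λ ≡ 18·3 ≡ 16.
  x = λ² - 5 - 5 = 256 - 10 ≡ 18; y = λ·(5 - 18) - 16 ≡ 4. → (18, 4)
3P: (18, 4) + (5, 16). λ = (16 - 4)/(5 - 18) ≡ 12/6 mod 19. 6⁻¹ ≡ 16 (mod 19) since 6·16 = 96 ≡ 1, so λ ≡ 2.
  x = λ² - 18 - 5 = 4 - 23 ≡ 0; y = λ·(18 - 0) - 4 ≡ 13. → (0, 13)
4P: (0, 13) + (5, 16). λ = (16 - 13)/(5 - 0) ≡ 3/5 mod 19. 5⁻¹ ≡ 4 (mod 19) since 5·4 = 20 ≡ 1, so λ ≡ 12.
  x = λ² - 0 - 5 = 144 - 5 ≡ 6; y = λ·(0 - 6) - 13 ≡ 10. → (6, 10)
5P: (6, 10) + (5, 16). λ = (16 - 10)/(5 - 6) ≡ 6/18 mod 19. 18⁻¹ ≡ 18 (mod 19), so λ ≡ 13.
  x = λ² - 6 - 5 = 169 - 11 ≡ 6; y = λ·(6 - 6) - 10 ≡ 9. → (6, 9)
6P: (6, 9) + (5, 16). λ = (16 - 9)/(5 - 6) ≡ 7/18 mod 19. 18⁻¹ ≡ 18 (mod 19), so λ ≡ 12.
  x = λ² - 6 - 5 = 144 - 11 ≡ 0; y = λ·(6 - 0) - 9 ≡ 6. → (0, 6)
7P: (0, 6) + (5, 16). λ = (16 - 6)/(5 - 0) ≡ 10/5 mod 19. 5⁻¹ ≡ 4 (mod 19) since 5·4 = 20 ≡ 1, so λ ≡ 2.
  x = λ² - 0 - 5 = 4 - 5 ≡ 18; y = λ·(0 - 18) - 6 ≡ 15. → (18, 15)
8P: (18, 15) + (5, 16). λ = (16 - 15)/(5 - 18) ≡ 1/6 mod 19. 6⁻¹ ≡ 16 (mod 19), so λ ≡ 16.
  x = λ² - 18 - 5 = 256 - 23 ≡ 5; y = λ·(18 - 5) - 15 ≡ 3. → (5, 3)
9P: (5, 3) + (5, 16): same x and y₁ ≡ -y₂, so the sum is ∞.
9P = ∞, so the order is 9.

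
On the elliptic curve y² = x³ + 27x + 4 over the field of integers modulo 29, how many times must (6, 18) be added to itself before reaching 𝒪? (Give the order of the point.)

2P: tangent at (6, 18): λ = (3·6² + 27)/(2·18) ≡ 19/7. 7⁻¹ ≡ 25 (mod 29), so λ ≡ 19·25 ≡ 11.
  x = λ² - 6 - 6 = 121 - 12 ≡ 22; y = λ·(6 - 22) - 18 ≡ 9. → (22, 9)
3P: (22, 9) + (6, 18). λ = (18 - 9)/(6 - 22) ≡ 9/13 mod 29. 13⁻¹ ≡ 9 (mod 29), so λ ≡ 23.
  x = λ² - 22 - 6 = 529 - 28 ≡ 8; y = λ·(22 - 8) - 9 ≡ 23. → (8, 23)
4P: (8, 23) + (6, 18). λ = (18 - 23)/(6 - 8) ≡ 24/27 mod 29. 27⁻¹ ≡ 14 (mod 29) since 27·14 = 378 ≡ 1, so λ ≡ 17.
  x = λ² - 8 - 6 = 289 - 14 ≡ 14; y = λ·(8 - 14) - 23 ≡ 20. → (14, 20)
5P: (14, 20) + (6, 18). λ = (18 - 20)/(6 - 14) ≡ 27/21 mod 29. 21⁻¹ ≡ 18 (mod 29), so λ ≡ 22.
  x = λ² - 14 - 6 = 484 - 20 ≡ 0; y = λ·(14 - 0) - 20 ≡ 27. → (0, 27)
6P: (0, 27) + (6, 18). λ = (18 - 27)/(6 - 0) ≡ 20/6 mod 29. 6⁻¹ ≡ 5 (mod 29) since 6·5 = 30 ≡ 1, so λ ≡ 13.
  x = λ² - 0 - 6 = 169 - 6 ≡ 18; y = λ·(0 - 18) - 27 ≡ 0. → (18, 0)
7P: (18, 0) + (6, 18). λ = (18 - 0)/(6 - 18) ≡ 18/17 mod 29. 17⁻¹ ≡ 12 (mod 29) since 17·12 = 204 ≡ 1, so λ ≡ 13.
  x = λ² - 18 - 6 = 169 - 24 ≡ 0; y = λ·(18 - 0) - 0 ≡ 2. → (0, 2)
8P: (0, 2) + (6, 18). λ = (18 - 2)/(6 - 0) ≡ 16/6 mod 29. 6⁻¹ ≡ 5 (mod 29), so λ ≡ 22.
  x = λ² - 0 - 6 = 484 - 6 ≡ 14; y = λ·(0 - 14) - 2 ≡ 9. → (14, 9)
9P: (14, 9) + (6, 18). λ = (18 - 9)/(6 - 14) ≡ 9/21 mod 29. 21⁻¹ ≡ 18 (mod 29), so λ ≡ 17.
  x = λ² - 14 - 6 = 289 - 20 ≡ 8; y = λ·(14 - 8) - 9 ≡ 6. → (8, 6)
10P: (8, 6) + (6, 18). λ = (18 - 6)/(6 - 8) ≡ 12/27 mod 29. 27⁻¹ ≡ 14 (mod 29) since 27·14 = 378 ≡ 1, so λ ≡ 23.
  x = λ² - 8 - 6 = 529 - 14 ≡ 22; y = λ·(8 - 22) - 6 ≡ 20. → (22, 20)
11P: (22, 20) + (6, 18). λ = (18 - 20)/(6 - 22) ≡ 27/13 mod 29. 13⁻¹ ≡ 9 (mod 29), so λ ≡ 11.
  x = λ² - 22 - 6 = 121 - 28 ≡ 6; y = λ·(22 - 6) - 20 ≡ 11. → (6, 11)
12P: (6, 11) + (6, 18): same x and y₁ ≡ -y₂, so the sum is 𝒪.
12P = 𝒪, so the order is 12.

12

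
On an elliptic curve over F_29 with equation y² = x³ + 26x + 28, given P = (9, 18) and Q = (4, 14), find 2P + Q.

(28, 28)

First 2P:
Repeated addition: build up to 2P.
2P: tangent at (9, 18): λ = (3·9² + 26)/(2·18) ≡ 8/7. 7⁻¹ ≡ 25 (mod 29) since 7·25 = 175 ≡ 1, so λ ≡ 8·25 ≡ 26.
  x = λ² - 9 - 9 = 676 - 18 ≡ 20; y = λ·(9 - 20) - 18 ≡ 15. → (20, 15)
2P = (20, 15).
Finally 2P + Q:
(20, 15) + (4, 14). λ = (14 - 15)/(4 - 20) ≡ 28/13 mod 29. 13⁻¹ ≡ 9 (mod 29), so λ ≡ 20.
  x = λ² - 20 - 4 = 400 - 24 ≡ 28; y = λ·(20 - 28) - 15 ≡ 28. → (28, 28)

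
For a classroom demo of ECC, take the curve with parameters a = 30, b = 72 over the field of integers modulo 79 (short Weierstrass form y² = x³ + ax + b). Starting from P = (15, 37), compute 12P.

(13, 17)

Repeated addition: build up to 12P.
2P: tangent at (15, 37): λ = (3·15² + 30)/(2·37) ≡ 73/74. 74⁻¹ ≡ 63 (mod 79), so λ ≡ 73·63 ≡ 17.
  x = λ² - 15 - 15 = 289 - 30 ≡ 22; y = λ·(15 - 22) - 37 ≡ 2. → (22, 2)
3P: (22, 2) + (15, 37). λ = (37 - 2)/(15 - 22) ≡ 35/72 mod 79. 72⁻¹ ≡ 45 (mod 79), so λ ≡ 74.
  x = λ² - 22 - 15 = 5476 - 37 ≡ 67; y = λ·(22 - 67) - 2 ≡ 65. → (67, 65)
4P: (67, 65) + (15, 37). λ = (37 - 65)/(15 - 67) ≡ 51/27 mod 79. 27⁻¹ ≡ 41 (mod 79) since 27·41 = 1107 ≡ 1, so λ ≡ 37.
  x = λ² - 67 - 15 = 1369 - 82 ≡ 23; y = λ·(67 - 23) - 65 ≡ 62. → (23, 62)
5P: (23, 62) + (15, 37). λ = (37 - 62)/(15 - 23) ≡ 54/71 mod 79. 71⁻¹ ≡ 69 (mod 79), so λ ≡ 13.
  x = λ² - 23 - 15 = 169 - 38 ≡ 52; y = λ·(23 - 52) - 62 ≡ 35. → (52, 35)
6P: (52, 35) + (15, 37). λ = (37 - 35)/(15 - 52) ≡ 2/42 mod 79. 42⁻¹ ≡ 32 (mod 79), so λ ≡ 64.
  x = λ² - 52 - 15 = 4096 - 67 ≡ 0; y = λ·(52 - 0) - 35 ≡ 54. → (0, 54)
7P: (0, 54) + (15, 37). λ = (37 - 54)/(15 - 0) ≡ 62/15 mod 79. 15⁻¹ ≡ 58 (mod 79) since 15·58 = 870 ≡ 1, so λ ≡ 41.
  x = λ² - 0 - 15 = 1681 - 15 ≡ 7; y = λ·(0 - 7) - 54 ≡ 54. → (7, 54)
8P: (7, 54) + (15, 37). λ = (37 - 54)/(15 - 7) ≡ 62/8 mod 79. 8⁻¹ ≡ 10 (mod 79), so λ ≡ 67.
  x = λ² - 7 - 15 = 4489 - 22 ≡ 43; y = λ·(7 - 43) - 54 ≡ 62. → (43, 62)
9P: (43, 62) + (15, 37). λ = (37 - 62)/(15 - 43) ≡ 54/51 mod 79. 51⁻¹ ≡ 31 (mod 79), so λ ≡ 15.
  x = λ² - 43 - 15 = 225 - 58 ≡ 9; y = λ·(43 - 9) - 62 ≡ 53. → (9, 53)
10P: (9, 53) + (15, 37). λ = (37 - 53)/(15 - 9) ≡ 63/6 mod 79. 6⁻¹ ≡ 66 (mod 79), so λ ≡ 50.
  x = λ² - 9 - 15 = 2500 - 24 ≡ 27; y = λ·(9 - 27) - 53 ≡ 74. → (27, 74)
11P: (27, 74) + (15, 37). λ = (37 - 74)/(15 - 27) ≡ 42/67 mod 79. 67⁻¹ ≡ 46 (mod 79), so λ ≡ 36.
  x = λ² - 27 - 15 = 1296 - 42 ≡ 69; y = λ·(27 - 69) - 74 ≡ 73. → (69, 73)
12P: (69, 73) + (15, 37). λ = (37 - 73)/(15 - 69) ≡ 43/25 mod 79. 25⁻¹ ≡ 19 (mod 79) since 25·19 = 475 ≡ 1, so λ ≡ 27.
  x = λ² - 69 - 15 = 729 - 84 ≡ 13; y = λ·(69 - 13) - 73 ≡ 17. → (13, 17)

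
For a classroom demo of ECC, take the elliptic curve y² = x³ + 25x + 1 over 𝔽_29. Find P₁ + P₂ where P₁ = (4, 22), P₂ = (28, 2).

(13, 0)

(4, 22) + (28, 2). λ = (2 - 22)/(28 - 4) ≡ 9/24 mod 29. 24⁻¹ ≡ 23 (mod 29), so λ ≡ 4.
  x = λ² - 4 - 28 = 16 - 32 ≡ 13; y = λ·(4 - 13) - 22 ≡ 0. → (13, 0)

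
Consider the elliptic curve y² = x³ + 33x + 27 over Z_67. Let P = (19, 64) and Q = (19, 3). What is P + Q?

O

The two points share x = 19 and their y-coordinates satisfy 64 + 3 ≡ 0 (mod 67), so they are inverses. Their sum is ∞.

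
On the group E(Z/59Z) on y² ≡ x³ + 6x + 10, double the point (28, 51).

tangent at (28, 51): λ = (3·28² + 6)/(2·51) ≡ 57/43. 43⁻¹ ≡ 11 (mod 59), so λ ≡ 57·11 ≡ 37.
  x = λ² - 28 - 28 = 1369 - 56 ≡ 15; y = λ·(28 - 15) - 51 ≡ 17. → (15, 17)

(15, 17)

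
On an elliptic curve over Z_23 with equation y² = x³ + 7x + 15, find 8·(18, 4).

(7, 19)

Write P = (18, 4).
Repeated addition: build up to 8P.
2P: tangent at (18, 4): λ = (3·18² + 7)/(2·4) ≡ 13/8. 8⁻¹ ≡ 3 (mod 23), so λ ≡ 13·3 ≡ 16.
  x = λ² - 18 - 18 = 256 - 36 ≡ 13; y = λ·(18 - 13) - 4 ≡ 7. → (13, 7)
3P: (13, 7) + (18, 4). λ = (4 - 7)/(18 - 13) ≡ 20/5 mod 23. 5⁻¹ ≡ 14 (mod 23) since 5·14 = 70 ≡ 1, so λ ≡ 4.
  x = λ² - 13 - 18 = 16 - 31 ≡ 8; y = λ·(13 - 8) - 7 ≡ 13. → (8, 13)
4P: (8, 13) + (18, 4). λ = (4 - 13)/(18 - 8) ≡ 14/10 mod 23. 10⁻¹ ≡ 7 (mod 23), so λ ≡ 6.
  x = λ² - 8 - 18 = 36 - 26 ≡ 10; y = λ·(8 - 10) - 13 ≡ 21. → (10, 21)
5P: (10, 21) + (18, 4). λ = (4 - 21)/(18 - 10) ≡ 6/8 mod 23. 8⁻¹ ≡ 3 (mod 23) since 8·3 = 24 ≡ 1, so λ ≡ 18.
  x = λ² - 10 - 18 = 324 - 28 ≡ 20; y = λ·(10 - 20) - 21 ≡ 6. → (20, 6)
6P: (20, 6) + (18, 4). λ = (4 - 6)/(18 - 20) ≡ 21/21 mod 23. 21⁻¹ ≡ 11 (mod 23), so λ ≡ 1.
  x = λ² - 20 - 18 = 1 - 38 ≡ 9; y = λ·(20 - 9) - 6 ≡ 5. → (9, 5)
7P: (9, 5) + (18, 4). λ = (4 - 5)/(18 - 9) ≡ 22/9 mod 23. 9⁻¹ ≡ 18 (mod 23), so λ ≡ 5.
  x = λ² - 9 - 18 = 25 - 27 ≡ 21; y = λ·(9 - 21) - 5 ≡ 4. → (21, 4)
8P: (21, 4) + (18, 4). λ = (4 - 4)/(18 - 21) ≡ 0/20 mod 23. 20⁻¹ ≡ 15 (mod 23), so λ ≡ 0.
  x = λ² - 21 - 18 = 0 - 39 ≡ 7; y = λ·(21 - 7) - 4 ≡ 19. → (7, 19)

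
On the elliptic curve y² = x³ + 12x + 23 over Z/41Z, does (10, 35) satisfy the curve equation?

y² = 35² ≡ 36; x³ + 12x + 23 = 1143 ≡ 36 (mod 41). 36 = 36.

yes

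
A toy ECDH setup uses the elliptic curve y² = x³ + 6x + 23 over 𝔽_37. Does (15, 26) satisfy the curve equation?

y² = 26² ≡ 10; x³ + 6x + 23 = 3488 ≡ 10 (mod 37). 10 = 10.

yes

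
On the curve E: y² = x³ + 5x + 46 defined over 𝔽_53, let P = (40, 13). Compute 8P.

(35, 31)

Repeated addition: build up to 8P.
2P: tangent at (40, 13): λ = (3·40² + 5)/(2·13) ≡ 35/26. 26⁻¹ ≡ 51 (mod 53), so λ ≡ 35·51 ≡ 36.
  x = λ² - 40 - 40 = 1296 - 80 ≡ 50; y = λ·(40 - 50) - 13 ≡ 51. → (50, 51)
3P: (50, 51) + (40, 13). λ = (13 - 51)/(40 - 50) ≡ 15/43 mod 53. 43⁻¹ ≡ 37 (mod 53) since 43·37 = 1591 ≡ 1, so λ ≡ 25.
  x = λ² - 50 - 40 = 625 - 90 ≡ 5; y = λ·(50 - 5) - 51 ≡ 14. → (5, 14)
4P: (5, 14) + (40, 13). λ = (13 - 14)/(40 - 5) ≡ 52/35 mod 53. 35⁻¹ ≡ 50 (mod 53) since 35·50 = 1750 ≡ 1, so λ ≡ 3.
  x = λ² - 5 - 40 = 9 - 45 ≡ 17; y = λ·(5 - 17) - 14 ≡ 3. → (17, 3)
5P: (17, 3) + (40, 13). λ = (13 - 3)/(40 - 17) ≡ 10/23 mod 53. 23⁻¹ ≡ 30 (mod 53), so λ ≡ 35.
  x = λ² - 17 - 40 = 1225 - 57 ≡ 2; y = λ·(17 - 2) - 3 ≡ 45. → (2, 45)
6P: (2, 45) + (40, 13). λ = (13 - 45)/(40 - 2) ≡ 21/38 mod 53. 38⁻¹ ≡ 7 (mod 53) since 38·7 = 266 ≡ 1, so λ ≡ 41.
  x = λ² - 2 - 40 = 1681 - 42 ≡ 49; y = λ·(2 - 49) - 45 ≡ 42. → (49, 42)
7P: (49, 42) + (40, 13). λ = (13 - 42)/(40 - 49) ≡ 24/44 mod 53. 44⁻¹ ≡ 47 (mod 53) since 44·47 = 2068 ≡ 1, so λ ≡ 15.
  x = λ² - 49 - 40 = 225 - 89 ≡ 30; y = λ·(49 - 30) - 42 ≡ 31. → (30, 31)
8P: (30, 31) + (40, 13). λ = (13 - 31)/(40 - 30) ≡ 35/10 mod 53. 10⁻¹ ≡ 16 (mod 53), so λ ≡ 30.
  x = λ² - 30 - 40 = 900 - 70 ≡ 35; y = λ·(30 - 35) - 31 ≡ 31. → (35, 31)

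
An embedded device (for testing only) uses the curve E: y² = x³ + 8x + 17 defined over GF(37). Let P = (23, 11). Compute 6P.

(32, 0)

Repeated addition: build up to 6P.
2P: tangent at (23, 11): λ = (3·23² + 8)/(2·11) ≡ 4/22. 22⁻¹ ≡ 32 (mod 37), so λ ≡ 4·32 ≡ 17.
  x = λ² - 23 - 23 = 289 - 46 ≡ 21; y = λ·(23 - 21) - 11 ≡ 23. → (21, 23)
3P: (21, 23) + (23, 11). λ = (11 - 23)/(23 - 21) ≡ 25/2 mod 37. 2⁻¹ ≡ 19 (mod 37), so λ ≡ 31.
  x = λ² - 21 - 23 = 961 - 44 ≡ 29; y = λ·(21 - 29) - 23 ≡ 25. → (29, 25)
4P: (29, 25) + (23, 11). λ = (11 - 25)/(23 - 29) ≡ 23/31 mod 37. 31⁻¹ ≡ 6 (mod 37), so λ ≡ 27.
  x = λ² - 29 - 23 = 729 - 52 ≡ 11; y = λ·(29 - 11) - 25 ≡ 17. → (11, 17)
5P: (11, 17) + (23, 11). λ = (11 - 17)/(23 - 11) ≡ 31/12 mod 37. 12⁻¹ ≡ 34 (mod 37), so λ ≡ 18.
  x = λ² - 11 - 23 = 324 - 34 ≡ 31; y = λ·(11 - 31) - 17 ≡ 30. → (31, 30)
6P: (31, 30) + (23, 11). λ = (11 - 30)/(23 - 31) ≡ 18/29 mod 37. 29⁻¹ ≡ 23 (mod 37), so λ ≡ 7.
  x = λ² - 31 - 23 = 49 - 54 ≡ 32; y = λ·(31 - 32) - 30 ≡ 0. → (32, 0)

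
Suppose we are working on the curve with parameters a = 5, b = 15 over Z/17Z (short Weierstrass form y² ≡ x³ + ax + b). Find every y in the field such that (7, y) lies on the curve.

6, 11

x³ + 5x + 15 = 393 ≡ 2 (mod 17).
Square roots of 2 mod 17: 6 and 11 (since 6² = 36 ≡ 2).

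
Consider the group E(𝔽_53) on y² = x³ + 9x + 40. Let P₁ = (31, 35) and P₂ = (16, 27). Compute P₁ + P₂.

(15, 23)

(31, 35) + (16, 27). λ = (27 - 35)/(16 - 31) ≡ 45/38 mod 53. 38⁻¹ ≡ 7 (mod 53), so λ ≡ 50.
  x = λ² - 31 - 16 = 2500 - 47 ≡ 15; y = λ·(31 - 15) - 35 ≡ 23. → (15, 23)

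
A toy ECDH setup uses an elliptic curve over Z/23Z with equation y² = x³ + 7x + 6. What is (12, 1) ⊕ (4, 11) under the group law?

(12, 1) + (4, 11). λ = (11 - 1)/(4 - 12) ≡ 10/15 mod 23. 15⁻¹ ≡ 20 (mod 23) since 15·20 = 300 ≡ 1, so λ ≡ 16.
  x = λ² - 12 - 4 = 256 - 16 ≡ 10; y = λ·(12 - 10) - 1 ≡ 8. → (10, 8)

(10, 8)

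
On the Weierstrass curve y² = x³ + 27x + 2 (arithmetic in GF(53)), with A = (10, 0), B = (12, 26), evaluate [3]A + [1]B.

(41, 21)

First 3A:
Repeated addition: build up to 3A.
2A: (10, 0) + (10, 0): same x and y₁ ≡ -y₂, so the sum is the point at infinity.
3A: the point at infinity + (10, 0) = (10, 0) (identity).
3A = (10, 0).
Finally 3A + B:
(10, 0) + (12, 26). λ = (26 - 0)/(12 - 10) ≡ 26/2 mod 53. 2⁻¹ ≡ 27 (mod 53) since 2·27 = 54 ≡ 1, so λ ≡ 13.
  x = λ² - 10 - 12 = 169 - 22 ≡ 41; y = λ·(10 - 41) - 0 ≡ 21. → (41, 21)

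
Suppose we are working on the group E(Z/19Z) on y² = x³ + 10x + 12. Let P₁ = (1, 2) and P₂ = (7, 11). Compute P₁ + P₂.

(1, 2) + (7, 11). λ = (11 - 2)/(7 - 1) ≡ 9/6 mod 19. 6⁻¹ ≡ 16 (mod 19) since 6·16 = 96 ≡ 1, so λ ≡ 11.
  x = λ² - 1 - 7 = 121 - 8 ≡ 18; y = λ·(1 - 18) - 2 ≡ 1. → (18, 1)

(18, 1)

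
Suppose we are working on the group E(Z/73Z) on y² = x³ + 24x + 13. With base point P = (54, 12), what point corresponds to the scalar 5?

(55, 63)

Repeated addition: build up to 5P.
2P: tangent at (54, 12): λ = (3·54² + 24)/(2·12) ≡ 12/24. 24⁻¹ ≡ 70 (mod 73) since 24·70 = 1680 ≡ 1, so λ ≡ 12·70 ≡ 37.
  x = λ² - 54 - 54 = 1369 - 108 ≡ 20; y = λ·(54 - 20) - 12 ≡ 5. → (20, 5)
3P: (20, 5) + (54, 12). λ = (12 - 5)/(54 - 20) ≡ 7/34 mod 73. 34⁻¹ ≡ 58 (mod 73) since 34·58 = 1972 ≡ 1, so λ ≡ 41.
  x = λ² - 20 - 54 = 1681 - 74 ≡ 1; y = λ·(20 - 1) - 5 ≡ 44. → (1, 44)
4P: (1, 44) + (54, 12). λ = (12 - 44)/(54 - 1) ≡ 41/53 mod 73. 53⁻¹ ≡ 62 (mod 73), so λ ≡ 60.
  x = λ² - 1 - 54 = 3600 - 55 ≡ 41; y = λ·(1 - 41) - 44 ≡ 38. → (41, 38)
5P: (41, 38) + (54, 12). λ = (12 - 38)/(54 - 41) ≡ 47/13 mod 73. 13⁻¹ ≡ 45 (mod 73), so λ ≡ 71.
  x = λ² - 41 - 54 = 5041 - 95 ≡ 55; y = λ·(41 - 55) - 38 ≡ 63. → (55, 63)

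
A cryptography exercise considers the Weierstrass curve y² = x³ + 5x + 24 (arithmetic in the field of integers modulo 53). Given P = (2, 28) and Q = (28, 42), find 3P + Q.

First 3P:
Repeated addition: build up to 3P.
2P: tangent at (2, 28): λ = (3·2² + 5)/(2·28) ≡ 17/3. 3⁻¹ ≡ 18 (mod 53), so λ ≡ 17·18 ≡ 41.
  x = λ² - 2 - 2 = 1681 - 4 ≡ 34; y = λ·(2 - 34) - 28 ≡ 38. → (34, 38)
3P: (34, 38) + (2, 28). λ = (28 - 38)/(2 - 34) ≡ 43/21 mod 53. 21⁻¹ ≡ 48 (mod 53), so λ ≡ 50.
  x = λ² - 34 - 2 = 2500 - 36 ≡ 26; y = λ·(34 - 26) - 38 ≡ 44. → (26, 44)
3P = (26, 44).
Finally 3P + Q:
(26, 44) + (28, 42). λ = (42 - 44)/(28 - 26) ≡ 51/2 mod 53. 2⁻¹ ≡ 27 (mod 53) since 2·27 = 54 ≡ 1, so λ ≡ 52.
  x = λ² - 26 - 28 = 2704 - 54 ≡ 0; y = λ·(26 - 0) - 44 ≡ 36. → (0, 36)

(0, 36)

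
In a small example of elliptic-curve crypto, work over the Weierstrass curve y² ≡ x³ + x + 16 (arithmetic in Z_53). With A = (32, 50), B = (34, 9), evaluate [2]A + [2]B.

(17, 21)

First 2A:
Repeated addition: build up to 2A.
2A: tangent at (32, 50): λ = (3·32² + 1)/(2·50) ≡ 52/47. 47⁻¹ ≡ 44 (mod 53), so λ ≡ 52·44 ≡ 9.
  x = λ² - 32 - 32 = 81 - 64 ≡ 17; y = λ·(32 - 17) - 50 ≡ 32. → (17, 32)
2A = (17, 32).
Next 2B:
Repeated addition: build up to 2B.
2B: tangent at (34, 9): λ = (3·34² + 1)/(2·9) ≡ 24/18. 18⁻¹ ≡ 3 (mod 53) since 18·3 = 54 ≡ 1, so λ ≡ 24·3 ≡ 19.
  x = λ² - 34 - 34 = 361 - 68 ≡ 28; y = λ·(34 - 28) - 9 ≡ 52. → (28, 52)
2B = (28, 52).
Finally 2A + 2B:
(17, 32) + (28, 52). λ = (52 - 32)/(28 - 17) ≡ 20/11 mod 53. 11⁻¹ ≡ 29 (mod 53) since 11·29 = 319 ≡ 1, so λ ≡ 50.
  x = λ² - 17 - 28 = 2500 - 45 ≡ 17; y = λ·(17 - 17) - 32 ≡ 21. → (17, 21)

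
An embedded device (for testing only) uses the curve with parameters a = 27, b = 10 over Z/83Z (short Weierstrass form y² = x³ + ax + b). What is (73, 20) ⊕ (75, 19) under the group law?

(39, 46)

(73, 20) + (75, 19). λ = (19 - 20)/(75 - 73) ≡ 82/2 mod 83. 2⁻¹ ≡ 42 (mod 83), so λ ≡ 41.
  x = λ² - 73 - 75 = 1681 - 148 ≡ 39; y = λ·(73 - 39) - 20 ≡ 46. → (39, 46)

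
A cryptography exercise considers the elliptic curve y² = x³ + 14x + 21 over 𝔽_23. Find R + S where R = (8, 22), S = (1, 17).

(8, 22) + (1, 17). λ = (17 - 22)/(1 - 8) ≡ 18/16 mod 23. 16⁻¹ ≡ 13 (mod 23), so λ ≡ 4.
  x = λ² - 8 - 1 = 16 - 9 ≡ 7; y = λ·(8 - 7) - 22 ≡ 5. → (7, 5)

(7, 5)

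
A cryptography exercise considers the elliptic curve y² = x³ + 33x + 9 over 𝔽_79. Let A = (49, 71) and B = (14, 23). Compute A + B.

(49, 71) + (14, 23). λ = (23 - 71)/(14 - 49) ≡ 31/44 mod 79. 44⁻¹ ≡ 9 (mod 79), so λ ≡ 42.
  x = λ² - 49 - 14 = 1764 - 63 ≡ 42; y = λ·(49 - 42) - 71 ≡ 65. → (42, 65)

(42, 65)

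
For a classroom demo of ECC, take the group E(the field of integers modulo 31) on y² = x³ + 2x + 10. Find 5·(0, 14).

(28, 16)

Write P = (0, 14).
Double-and-add on 5 = (101)₂. Start with P = (0, 14) for the leading 1-bit.
double: tangent at (0, 14): λ = (3·0² + 2)/(2·14) ≡ 2/28. 28⁻¹ ≡ 10 (mod 31), so λ ≡ 2·10 ≡ 20.
  x = λ² - 0 - 0 = 400 - 0 ≡ 28; y = λ·(0 - 28) - 14 ≡ 15. → (28, 15)
double: tangent at (28, 15): λ = (3·28² + 2)/(2·15) ≡ 29/30. 30⁻¹ ≡ 30 (mod 31), so λ ≡ 29·30 ≡ 2.
  x = λ² - 28 - 28 = 4 - 56 ≡ 10; y = λ·(28 - 10) - 15 ≡ 21. → (10, 21)
add P: (10, 21) + (0, 14). λ = (14 - 21)/(0 - 10) ≡ 24/21 mod 31. 21⁻¹ ≡ 3 (mod 31), so λ ≡ 10.
  x = λ² - 10 - 0 = 100 - 10 ≡ 28; y = λ·(10 - 28) - 21 ≡ 16. → (28, 16)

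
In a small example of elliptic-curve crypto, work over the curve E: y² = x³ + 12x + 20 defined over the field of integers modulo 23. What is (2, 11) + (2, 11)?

tangent at (2, 11): λ = (3·2² + 12)/(2·11) ≡ 1/22. 22⁻¹ ≡ 22 (mod 23), so λ ≡ 1·22 ≡ 22.
  x = λ² - 2 - 2 = 484 - 4 ≡ 20; y = λ·(2 - 20) - 11 ≡ 7. → (20, 7)

(20, 7)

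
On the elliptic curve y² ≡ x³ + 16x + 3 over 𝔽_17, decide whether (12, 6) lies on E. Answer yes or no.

yes

y² = 6² ≡ 2; x³ + 16x + 3 = 1923 ≡ 2 (mod 17). 2 = 2.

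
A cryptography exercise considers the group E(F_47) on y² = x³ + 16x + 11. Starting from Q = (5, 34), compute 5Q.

(34, 12)

Repeated addition: build up to 5Q.
2Q: tangent at (5, 34): λ = (3·5² + 16)/(2·34) ≡ 44/21. 21⁻¹ ≡ 9 (mod 47), so λ ≡ 44·9 ≡ 20.
  x = λ² - 5 - 5 = 400 - 10 ≡ 14; y = λ·(5 - 14) - 34 ≡ 21. → (14, 21)
3Q: (14, 21) + (5, 34). λ = (34 - 21)/(5 - 14) ≡ 13/38 mod 47. 38⁻¹ ≡ 26 (mod 47), so λ ≡ 9.
  x = λ² - 14 - 5 = 81 - 19 ≡ 15; y = λ·(14 - 15) - 21 ≡ 17. → (15, 17)
4Q: (15, 17) + (5, 34). λ = (34 - 17)/(5 - 15) ≡ 17/37 mod 47. 37⁻¹ ≡ 14 (mod 47), so λ ≡ 3.
  x = λ² - 15 - 5 = 9 - 20 ≡ 36; y = λ·(15 - 36) - 17 ≡ 14. → (36, 14)
5Q: (36, 14) + (5, 34). λ = (34 - 14)/(5 - 36) ≡ 20/16 mod 47. 16⁻¹ ≡ 3 (mod 47) since 16·3 = 48 ≡ 1, so λ ≡ 13.
  x = λ² - 36 - 5 = 169 - 41 ≡ 34; y = λ·(36 - 34) - 14 ≡ 12. → (34, 12)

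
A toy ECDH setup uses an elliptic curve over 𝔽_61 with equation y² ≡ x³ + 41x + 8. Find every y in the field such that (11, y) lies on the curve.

none

x³ + 41x + 8 = 1790 ≡ 21 (mod 61).
21 is a non-residue mod 61; no y exists.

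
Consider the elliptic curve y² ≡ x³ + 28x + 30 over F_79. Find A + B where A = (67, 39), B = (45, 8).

(71, 20)

(67, 39) + (45, 8). λ = (8 - 39)/(45 - 67) ≡ 48/57 mod 79. 57⁻¹ ≡ 61 (mod 79), so λ ≡ 5.
  x = λ² - 67 - 45 = 25 - 112 ≡ 71; y = λ·(67 - 71) - 39 ≡ 20. → (71, 20)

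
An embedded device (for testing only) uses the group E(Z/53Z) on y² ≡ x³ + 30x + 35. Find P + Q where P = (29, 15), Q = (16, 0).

(4, 22)

(29, 15) + (16, 0). λ = (0 - 15)/(16 - 29) ≡ 38/40 mod 53. 40⁻¹ ≡ 4 (mod 53), so λ ≡ 46.
  x = λ² - 29 - 16 = 2116 - 45 ≡ 4; y = λ·(29 - 4) - 15 ≡ 22. → (4, 22)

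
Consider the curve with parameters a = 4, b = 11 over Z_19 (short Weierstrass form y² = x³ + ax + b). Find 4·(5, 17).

(12, 18)

Write Q = (5, 17).
Double-and-add on 4 = (100)₂. Start with Q = (5, 17) for the leading 1-bit.
double: tangent at (5, 17): λ = (3·5² + 4)/(2·17) ≡ 3/15. 15⁻¹ ≡ 14 (mod 19) since 15·14 = 210 ≡ 1, so λ ≡ 3·14 ≡ 4.
  x = λ² - 5 - 5 = 16 - 10 ≡ 6; y = λ·(5 - 6) - 17 ≡ 17. → (6, 17)
double: tangent at (6, 17): λ = (3·6² + 4)/(2·17) ≡ 17/15. 15⁻¹ ≡ 14 (mod 19) since 15·14 = 210 ≡ 1, so λ ≡ 17·14 ≡ 10.
  x = λ² - 6 - 6 = 100 - 12 ≡ 12; y = λ·(6 - 12) - 17 ≡ 18. → (12, 18)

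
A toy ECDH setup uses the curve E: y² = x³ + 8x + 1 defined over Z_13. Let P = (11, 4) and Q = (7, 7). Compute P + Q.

(11, 9)

(11, 4) + (7, 7). λ = (7 - 4)/(7 - 11) ≡ 3/9 mod 13. 9⁻¹ ≡ 3 (mod 13), so λ ≡ 9.
  x = λ² - 11 - 7 = 81 - 18 ≡ 11; y = λ·(11 - 11) - 4 ≡ 9. → (11, 9)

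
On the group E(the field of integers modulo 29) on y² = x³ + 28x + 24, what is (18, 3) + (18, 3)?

(21, 19)

tangent at (18, 3): λ = (3·18² + 28)/(2·3) ≡ 14/6. 6⁻¹ ≡ 5 (mod 29) since 6·5 = 30 ≡ 1, so λ ≡ 14·5 ≡ 12.
  x = λ² - 18 - 18 = 144 - 36 ≡ 21; y = λ·(18 - 21) - 3 ≡ 19. → (21, 19)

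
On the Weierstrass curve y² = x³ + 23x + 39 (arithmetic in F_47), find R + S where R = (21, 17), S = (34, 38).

(43, 27)

(21, 17) + (34, 38). λ = (38 - 17)/(34 - 21) ≡ 21/13 mod 47. 13⁻¹ ≡ 29 (mod 47), so λ ≡ 45.
  x = λ² - 21 - 34 = 2025 - 55 ≡ 43; y = λ·(21 - 43) - 17 ≡ 27. → (43, 27)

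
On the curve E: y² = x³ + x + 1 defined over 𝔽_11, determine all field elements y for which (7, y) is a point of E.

x³ + 1x + 1 = 351 ≡ 10 (mod 11).
10 is a non-residue mod 11; no y exists.

none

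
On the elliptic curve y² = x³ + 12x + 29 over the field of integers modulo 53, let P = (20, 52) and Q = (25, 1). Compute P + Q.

(20, 52) + (25, 1). λ = (1 - 52)/(25 - 20) ≡ 2/5 mod 53. 5⁻¹ ≡ 32 (mod 53), so λ ≡ 11.
  x = λ² - 20 - 25 = 121 - 45 ≡ 23; y = λ·(20 - 23) - 52 ≡ 21. → (23, 21)

(23, 21)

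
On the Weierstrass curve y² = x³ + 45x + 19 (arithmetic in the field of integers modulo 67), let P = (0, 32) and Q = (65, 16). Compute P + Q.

(0, 32) + (65, 16). λ = (16 - 32)/(65 - 0) ≡ 51/65 mod 67. 65⁻¹ ≡ 33 (mod 67), so λ ≡ 8.
  x = λ² - 0 - 65 = 64 - 65 ≡ 66; y = λ·(0 - 66) - 32 ≡ 43. → (66, 43)

(66, 43)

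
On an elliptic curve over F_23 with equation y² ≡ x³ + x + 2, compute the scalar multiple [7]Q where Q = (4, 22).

(9, 2)

Double-and-add on 7 = (111)₂. Start with Q = (4, 22) for the leading 1-bit.
double: tangent at (4, 22): λ = (3·4² + 1)/(2·22) ≡ 3/21. 21⁻¹ ≡ 11 (mod 23), so λ ≡ 3·11 ≡ 10.
  x = λ² - 4 - 4 = 100 - 8 ≡ 0; y = λ·(4 - 0) - 22 ≡ 18. → (0, 18)
add Q: (0, 18) + (4, 22). λ = (22 - 18)/(4 - 0) ≡ 4/4 mod 23. 4⁻¹ ≡ 6 (mod 23) since 4·6 = 24 ≡ 1, so λ ≡ 1.
  x = λ² - 0 - 4 = 1 - 4 ≡ 20; y = λ·(0 - 20) - 18 ≡ 8. → (20, 8)
double: tangent at (20, 8): λ = (3·20² + 1)/(2·8) ≡ 5/16. 16⁻¹ ≡ 13 (mod 23), so λ ≡ 5·13 ≡ 19.
  x = λ² - 20 - 20 = 361 - 40 ≡ 22; y = λ·(20 - 22) - 8 ≡ 0. → (22, 0)
add Q: (22, 0) + (4, 22). λ = (22 - 0)/(4 - 22) ≡ 22/5 mod 23. 5⁻¹ ≡ 14 (mod 23), so λ ≡ 9.
  x = λ² - 22 - 4 = 81 - 26 ≡ 9; y = λ·(22 - 9) - 0 ≡ 2. → (9, 2)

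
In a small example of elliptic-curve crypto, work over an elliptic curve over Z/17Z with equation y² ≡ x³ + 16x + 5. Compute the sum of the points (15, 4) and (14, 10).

(15, 4) + (14, 10). λ = (10 - 4)/(14 - 15) ≡ 6/16 mod 17. 16⁻¹ ≡ 16 (mod 17) since 16·16 = 256 ≡ 1, so λ ≡ 11.
  x = λ² - 15 - 14 = 121 - 29 ≡ 7; y = λ·(15 - 7) - 4 ≡ 16. → (7, 16)

(7, 16)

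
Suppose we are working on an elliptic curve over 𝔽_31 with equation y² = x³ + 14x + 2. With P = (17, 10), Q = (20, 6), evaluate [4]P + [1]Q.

(17, 10)

First 4P:
Repeated addition: build up to 4P.
2P: tangent at (17, 10): λ = (3·17² + 14)/(2·10) ≡ 13/20. 20⁻¹ ≡ 14 (mod 31) since 20·14 = 280 ≡ 1, so λ ≡ 13·14 ≡ 27.
  x = λ² - 17 - 17 = 729 - 34 ≡ 13; y = λ·(17 - 13) - 10 ≡ 5. → (13, 5)
3P: (13, 5) + (17, 10). λ = (10 - 5)/(17 - 13) ≡ 5/4 mod 31. 4⁻¹ ≡ 8 (mod 31), so λ ≡ 9.
  x = λ² - 13 - 17 = 81 - 30 ≡ 20; y = λ·(13 - 20) - 5 ≡ 25. → (20, 25)
4P: (20, 25) + (17, 10). λ = (10 - 25)/(17 - 20) ≡ 16/28 mod 31. 28⁻¹ ≡ 10 (mod 31) since 28·10 = 280 ≡ 1, so λ ≡ 5.
  x = λ² - 20 - 17 = 25 - 37 ≡ 19; y = λ·(20 - 19) - 25 ≡ 11. → (19, 11)
4P = (19, 11).
Finally 4P + Q:
(19, 11) + (20, 6). λ = (6 - 11)/(20 - 19) ≡ 26/1 mod 31. 1⁻¹ ≡ 1 (mod 31) since 1·1 = 1 ≡ 1, so λ ≡ 26.
  x = λ² - 19 - 20 = 676 - 39 ≡ 17; y = λ·(19 - 17) - 11 ≡ 10. → (17, 10)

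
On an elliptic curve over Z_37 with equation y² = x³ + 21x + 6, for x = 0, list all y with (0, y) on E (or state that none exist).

none

x³ + 21x + 6 = 6 ≡ 6 (mod 37).
6 is a non-residue mod 37; no y exists.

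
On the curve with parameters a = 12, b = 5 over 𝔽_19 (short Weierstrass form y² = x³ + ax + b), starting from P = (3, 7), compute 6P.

(3, 7)

Repeated addition: build up to 6P.
2P: tangent at (3, 7): λ = (3·3² + 12)/(2·7) ≡ 1/14. 14⁻¹ ≡ 15 (mod 19) since 14·15 = 210 ≡ 1, so λ ≡ 1·15 ≡ 15.
  x = λ² - 3 - 3 = 225 - 6 ≡ 10; y = λ·(3 - 10) - 7 ≡ 2. → (10, 2)
3P: (10, 2) + (3, 7). λ = (7 - 2)/(3 - 10) ≡ 5/12 mod 19. 12⁻¹ ≡ 8 (mod 19), so λ ≡ 2.
  x = λ² - 10 - 3 = 4 - 13 ≡ 10; y = λ·(10 - 10) - 2 ≡ 17. → (10, 17)
4P: (10, 17) + (3, 7). λ = (7 - 17)/(3 - 10) ≡ 9/12 mod 19. 12⁻¹ ≡ 8 (mod 19), so λ ≡ 15.
  x = λ² - 10 - 3 = 225 - 13 ≡ 3; y = λ·(10 - 3) - 17 ≡ 12. → (3, 12)
5P: (3, 12) + (3, 7): same x and y₁ ≡ -y₂, so the sum is the point at infinity.
6P: the point at infinity + (3, 7) = (3, 7) (identity).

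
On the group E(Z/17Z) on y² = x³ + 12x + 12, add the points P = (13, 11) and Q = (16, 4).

(1, 12)

(13, 11) + (16, 4). λ = (4 - 11)/(16 - 13) ≡ 10/3 mod 17. 3⁻¹ ≡ 6 (mod 17) since 3·6 = 18 ≡ 1, so λ ≡ 9.
  x = λ² - 13 - 16 = 81 - 29 ≡ 1; y = λ·(13 - 1) - 11 ≡ 12. → (1, 12)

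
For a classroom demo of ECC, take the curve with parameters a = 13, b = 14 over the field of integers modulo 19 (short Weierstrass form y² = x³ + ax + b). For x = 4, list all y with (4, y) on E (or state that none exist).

4, 15

x³ + 13x + 14 = 130 ≡ 16 (mod 19).
Square roots of 16 mod 19: 4 and 15 (since 4² = 16 ≡ 16).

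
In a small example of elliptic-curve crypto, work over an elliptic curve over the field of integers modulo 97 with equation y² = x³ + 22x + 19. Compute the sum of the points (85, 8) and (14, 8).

(95, 89)

(85, 8) + (14, 8). λ = (8 - 8)/(14 - 85) ≡ 0/26 mod 97. 26⁻¹ ≡ 56 (mod 97) since 26·56 = 1456 ≡ 1, so λ ≡ 0.
  x = λ² - 85 - 14 = 0 - 99 ≡ 95; y = λ·(85 - 95) - 8 ≡ 89. → (95, 89)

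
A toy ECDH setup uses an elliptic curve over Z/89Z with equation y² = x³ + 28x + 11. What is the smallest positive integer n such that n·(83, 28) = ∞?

2P: tangent at (83, 28): λ = (3·83² + 28)/(2·28) ≡ 47/56. 56⁻¹ ≡ 62 (mod 89) since 56·62 = 3472 ≡ 1, so λ ≡ 47·62 ≡ 66.
  x = λ² - 83 - 83 = 4356 - 166 ≡ 7; y = λ·(83 - 7) - 28 ≡ 4. → (7, 4)
3P: (7, 4) + (83, 28). λ = (28 - 4)/(83 - 7) ≡ 24/76 mod 89. 76⁻¹ ≡ 41 (mod 89) since 76·41 = 3116 ≡ 1, so λ ≡ 5.
  x = λ² - 7 - 83 = 25 - 90 ≡ 24; y = λ·(7 - 24) - 4 ≡ 0. → (24, 0)
4P: (24, 0) + (83, 28). λ = (28 - 0)/(83 - 24) ≡ 28/59 mod 89. 59⁻¹ ≡ 86 (mod 89) since 59·86 = 5074 ≡ 1, so λ ≡ 5.
  x = λ² - 24 - 83 = 25 - 107 ≡ 7; y = λ·(24 - 7) - 0 ≡ 85. → (7, 85)
5P: (7, 85) + (83, 28). λ = (28 - 85)/(83 - 7) ≡ 32/76 mod 89. 76⁻¹ ≡ 41 (mod 89), so λ ≡ 66.
  x = λ² - 7 - 83 = 4356 - 90 ≡ 83; y = λ·(7 - 83) - 85 ≡ 61. → (83, 61)
6P: (83, 61) + (83, 28): same x and y₁ ≡ -y₂, so the sum is ∞.
6P = ∞, so the order is 6.

6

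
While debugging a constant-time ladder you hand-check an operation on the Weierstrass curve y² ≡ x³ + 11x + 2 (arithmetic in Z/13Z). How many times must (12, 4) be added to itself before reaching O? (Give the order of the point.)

10

2P: tangent at (12, 4): λ = (3·12² + 11)/(2·4) ≡ 1/8. 8⁻¹ ≡ 5 (mod 13), so λ ≡ 1·5 ≡ 5.
  x = λ² - 12 - 12 = 25 - 24 ≡ 1; y = λ·(12 - 1) - 4 ≡ 12. → (1, 12)
3P: (1, 12) + (12, 4). λ = (4 - 12)/(12 - 1) ≡ 5/11 mod 13. 11⁻¹ ≡ 6 (mod 13), so λ ≡ 4.
  x = λ² - 1 - 12 = 16 - 13 ≡ 3; y = λ·(1 - 3) - 12 ≡ 6. → (3, 6)
4P: (3, 6) + (12, 4). λ = (4 - 6)/(12 - 3) ≡ 11/9 mod 13. 9⁻¹ ≡ 3 (mod 13), so λ ≡ 7.
  x = λ² - 3 - 12 = 49 - 15 ≡ 8; y = λ·(3 - 8) - 6 ≡ 11. → (8, 11)
5P: (8, 11) + (12, 4). λ = (4 - 11)/(12 - 8) ≡ 6/4 mod 13. 4⁻¹ ≡ 10 (mod 13), so λ ≡ 8.
  x = λ² - 8 - 12 = 64 - 20 ≡ 5; y = λ·(8 - 5) - 11 ≡ 0. → (5, 0)
6P: (5, 0) + (12, 4). λ = (4 - 0)/(12 - 5) ≡ 4/7 mod 13. 7⁻¹ ≡ 2 (mod 13), so λ ≡ 8.
  x = λ² - 5 - 12 = 64 - 17 ≡ 8; y = λ·(5 - 8) - 0 ≡ 2. → (8, 2)
7P: (8, 2) + (12, 4). λ = (4 - 2)/(12 - 8) ≡ 2/4 mod 13. 4⁻¹ ≡ 10 (mod 13) since 4·10 = 40 ≡ 1, so λ ≡ 7.
  x = λ² - 8 - 12 = 49 - 20 ≡ 3; y = λ·(8 - 3) - 2 ≡ 7. → (3, 7)
8P: (3, 7) + (12, 4). λ = (4 - 7)/(12 - 3) ≡ 10/9 mod 13. 9⁻¹ ≡ 3 (mod 13), so λ ≡ 4.
  x = λ² - 3 - 12 = 16 - 15 ≡ 1; y = λ·(3 - 1) - 7 ≡ 1. → (1, 1)
9P: (1, 1) + (12, 4). λ = (4 - 1)/(12 - 1) ≡ 3/11 mod 13. 11⁻¹ ≡ 6 (mod 13) since 11·6 = 66 ≡ 1, so λ ≡ 5.
  x = λ² - 1 - 12 = 25 - 13 ≡ 12; y = λ·(1 - 12) - 1 ≡ 9. → (12, 9)
10P: (12, 9) + (12, 4): same x and y₁ ≡ -y₂, so the sum is O.
10P = O, so the order is 10.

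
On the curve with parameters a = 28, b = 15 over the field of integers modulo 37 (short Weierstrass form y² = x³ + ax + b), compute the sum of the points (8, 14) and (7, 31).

(8, 14) + (7, 31). λ = (31 - 14)/(7 - 8) ≡ 17/36 mod 37. 36⁻¹ ≡ 36 (mod 37) since 36·36 = 1296 ≡ 1, so λ ≡ 20.
  x = λ² - 8 - 7 = 400 - 15 ≡ 15; y = λ·(8 - 15) - 14 ≡ 31. → (15, 31)

(15, 31)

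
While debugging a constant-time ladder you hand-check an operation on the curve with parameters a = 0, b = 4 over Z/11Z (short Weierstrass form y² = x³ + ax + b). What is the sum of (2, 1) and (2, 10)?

O

The two points share x = 2 and their y-coordinates satisfy 1 + 10 ≡ 0 (mod 11), so they are inverses. Their sum is ∞.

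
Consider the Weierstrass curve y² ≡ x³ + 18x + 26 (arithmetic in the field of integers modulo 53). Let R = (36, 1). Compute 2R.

(45, 18)

tangent at (36, 1): λ = (3·36² + 18)/(2·1) ≡ 37/2. 2⁻¹ ≡ 27 (mod 53), so λ ≡ 37·27 ≡ 45.
  x = λ² - 36 - 36 = 2025 - 72 ≡ 45; y = λ·(36 - 45) - 1 ≡ 18. → (45, 18)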